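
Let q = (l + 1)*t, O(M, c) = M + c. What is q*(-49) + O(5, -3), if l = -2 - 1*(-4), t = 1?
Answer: -145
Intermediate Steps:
l = 2 (l = -2 + 4 = 2)
q = 3 (q = (2 + 1)*1 = 3*1 = 3)
q*(-49) + O(5, -3) = 3*(-49) + (5 - 3) = -147 + 2 = -145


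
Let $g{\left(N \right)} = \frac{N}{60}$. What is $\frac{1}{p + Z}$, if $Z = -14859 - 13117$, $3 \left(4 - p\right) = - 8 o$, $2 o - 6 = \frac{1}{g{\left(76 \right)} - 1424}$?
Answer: $- \frac{21341}{596779744} \approx -3.576 \cdot 10^{-5}$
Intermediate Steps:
$g{\left(N \right)} = \frac{N}{60}$ ($g{\left(N \right)} = N \frac{1}{60} = \frac{N}{60}$)
$o = \frac{128031}{42682}$ ($o = 3 + \frac{1}{2 \left(\frac{1}{60} \cdot 76 - 1424\right)} = 3 + \frac{1}{2 \left(\frac{19}{15} - 1424\right)} = 3 + \frac{1}{2 \left(- \frac{21341}{15}\right)} = 3 + \frac{1}{2} \left(- \frac{15}{21341}\right) = 3 - \frac{15}{42682} = \frac{128031}{42682} \approx 2.9996$)
$p = \frac{256072}{21341}$ ($p = 4 - \frac{\left(-8\right) \frac{128031}{42682}}{3} = 4 - - \frac{170708}{21341} = 4 + \frac{170708}{21341} = \frac{256072}{21341} \approx 11.999$)
$Z = -27976$ ($Z = -14859 - 13117 = -27976$)
$\frac{1}{p + Z} = \frac{1}{\frac{256072}{21341} - 27976} = \frac{1}{- \frac{596779744}{21341}} = - \frac{21341}{596779744}$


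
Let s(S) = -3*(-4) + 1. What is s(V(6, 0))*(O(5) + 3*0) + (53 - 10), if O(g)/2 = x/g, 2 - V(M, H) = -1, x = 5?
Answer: 69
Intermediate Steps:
V(M, H) = 3 (V(M, H) = 2 - 1*(-1) = 2 + 1 = 3)
O(g) = 10/g (O(g) = 2*(5/g) = 10/g)
s(S) = 13 (s(S) = 12 + 1 = 13)
s(V(6, 0))*(O(5) + 3*0) + (53 - 10) = 13*(10/5 + 3*0) + (53 - 10) = 13*(10*(1/5) + 0) + 43 = 13*(2 + 0) + 43 = 13*2 + 43 = 26 + 43 = 69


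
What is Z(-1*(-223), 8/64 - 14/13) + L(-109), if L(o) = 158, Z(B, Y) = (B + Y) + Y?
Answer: 19713/52 ≈ 379.10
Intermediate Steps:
Z(B, Y) = B + 2*Y
Z(-1*(-223), 8/64 - 14/13) + L(-109) = (-1*(-223) + 2*(8/64 - 14/13)) + 158 = (223 + 2*(8*(1/64) - 14*1/13)) + 158 = (223 + 2*(1/8 - 14/13)) + 158 = (223 + 2*(-99/104)) + 158 = (223 - 99/52) + 158 = 11497/52 + 158 = 19713/52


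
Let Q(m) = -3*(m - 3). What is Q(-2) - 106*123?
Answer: -13023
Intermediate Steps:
Q(m) = 9 - 3*m (Q(m) = -3*(-3 + m) = 9 - 3*m)
Q(-2) - 106*123 = (9 - 3*(-2)) - 106*123 = (9 + 6) - 13038 = 15 - 13038 = -13023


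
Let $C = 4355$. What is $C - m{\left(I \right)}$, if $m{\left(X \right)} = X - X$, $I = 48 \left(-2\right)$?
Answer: $4355$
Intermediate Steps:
$I = -96$
$m{\left(X \right)} = 0$
$C - m{\left(I \right)} = 4355 - 0 = 4355 + 0 = 4355$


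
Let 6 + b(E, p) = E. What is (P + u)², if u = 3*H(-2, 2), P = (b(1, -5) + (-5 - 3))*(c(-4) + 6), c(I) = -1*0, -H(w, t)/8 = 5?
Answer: 39204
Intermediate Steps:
H(w, t) = -40 (H(w, t) = -8*5 = -40)
b(E, p) = -6 + E
c(I) = 0
P = -78 (P = ((-6 + 1) + (-5 - 3))*(0 + 6) = (-5 - 8)*6 = -13*6 = -78)
u = -120 (u = 3*(-40) = -120)
(P + u)² = (-78 - 120)² = (-198)² = 39204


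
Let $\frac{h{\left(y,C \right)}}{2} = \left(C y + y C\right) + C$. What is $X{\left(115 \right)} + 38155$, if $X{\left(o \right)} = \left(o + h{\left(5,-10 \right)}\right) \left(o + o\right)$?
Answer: $14005$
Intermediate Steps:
$h{\left(y,C \right)} = 2 C + 4 C y$ ($h{\left(y,C \right)} = 2 \left(\left(C y + y C\right) + C\right) = 2 \left(\left(C y + C y\right) + C\right) = 2 \left(2 C y + C\right) = 2 \left(C + 2 C y\right) = 2 C + 4 C y$)
$X{\left(o \right)} = 2 o \left(-220 + o\right)$ ($X{\left(o \right)} = \left(o + 2 \left(-10\right) \left(1 + 2 \cdot 5\right)\right) \left(o + o\right) = \left(o + 2 \left(-10\right) \left(1 + 10\right)\right) 2 o = \left(o + 2 \left(-10\right) 11\right) 2 o = \left(o - 220\right) 2 o = \left(-220 + o\right) 2 o = 2 o \left(-220 + o\right)$)
$X{\left(115 \right)} + 38155 = 2 \cdot 115 \left(-220 + 115\right) + 38155 = 2 \cdot 115 \left(-105\right) + 38155 = -24150 + 38155 = 14005$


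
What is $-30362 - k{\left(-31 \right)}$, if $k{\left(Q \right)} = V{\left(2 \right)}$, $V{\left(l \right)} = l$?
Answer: $-30364$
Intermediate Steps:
$k{\left(Q \right)} = 2$
$-30362 - k{\left(-31 \right)} = -30362 - 2 = -30364$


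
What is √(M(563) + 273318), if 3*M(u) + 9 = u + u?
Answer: √2463213/3 ≈ 523.15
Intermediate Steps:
M(u) = -3 + 2*u/3 (M(u) = -3 + (u + u)/3 = -3 + (2*u)/3 = -3 + 2*u/3)
√(M(563) + 273318) = √((-3 + (⅔)*563) + 273318) = √((-3 + 1126/3) + 273318) = √(1117/3 + 273318) = √(821071/3) = √2463213/3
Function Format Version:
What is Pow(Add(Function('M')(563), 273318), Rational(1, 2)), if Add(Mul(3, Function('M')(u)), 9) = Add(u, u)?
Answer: Mul(Rational(1, 3), Pow(2463213, Rational(1, 2))) ≈ 523.15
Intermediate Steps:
Function('M')(u) = Add(-3, Mul(Rational(2, 3), u)) (Function('M')(u) = Add(-3, Mul(Rational(1, 3), Add(u, u))) = Add(-3, Mul(Rational(1, 3), Mul(2, u))) = Add(-3, Mul(Rational(2, 3), u)))
Pow(Add(Function('M')(563), 273318), Rational(1, 2)) = Pow(Add(Add(-3, Mul(Rational(2, 3), 563)), 273318), Rational(1, 2)) = Pow(Add(Add(-3, Rational(1126, 3)), 273318), Rational(1, 2)) = Pow(Add(Rational(1117, 3), 273318), Rational(1, 2)) = Pow(Rational(821071, 3), Rational(1, 2)) = Mul(Rational(1, 3), Pow(2463213, Rational(1, 2)))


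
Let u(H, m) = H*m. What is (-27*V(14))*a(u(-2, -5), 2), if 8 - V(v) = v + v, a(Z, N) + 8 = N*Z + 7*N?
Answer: 14040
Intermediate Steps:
a(Z, N) = -8 + 7*N + N*Z (a(Z, N) = -8 + (N*Z + 7*N) = -8 + (7*N + N*Z) = -8 + 7*N + N*Z)
V(v) = 8 - 2*v (V(v) = 8 - (v + v) = 8 - 2*v)
(-27*V(14))*a(u(-2, -5), 2) = (-27*(8 - 2*14))*(-8 + 7*2 + 2*(-2*(-5))) = (-27*(8 - 28))*(-8 + 14 + 2*10) = (-27*(-20))*(-8 + 14 + 20) = 540*26 = 14040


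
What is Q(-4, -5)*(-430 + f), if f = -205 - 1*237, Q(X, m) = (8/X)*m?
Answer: -8720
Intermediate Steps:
Q(X, m) = 8*m/X
f = -442 (f = -205 - 237 = -442)
Q(-4, -5)*(-430 + f) = (8*(-5)/(-4))*(-430 - 442) = (8*(-5)*(-¼))*(-872) = 10*(-872) = -8720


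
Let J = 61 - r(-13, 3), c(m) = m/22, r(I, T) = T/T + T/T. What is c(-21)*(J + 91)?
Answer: -1575/11 ≈ -143.18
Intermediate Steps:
r(I, T) = 2 (r(I, T) = 1 + 1 = 2)
c(m) = m/22 (c(m) = m*(1/22) = m/22)
J = 59 (J = 61 - 1*2 = 61 - 2 = 59)
c(-21)*(J + 91) = ((1/22)*(-21))*(59 + 91) = -21/22*150 = -1575/11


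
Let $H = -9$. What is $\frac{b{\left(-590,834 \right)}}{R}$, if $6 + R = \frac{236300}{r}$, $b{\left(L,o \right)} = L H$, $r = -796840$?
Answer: $- \frac{211561020}{250867} \approx -843.32$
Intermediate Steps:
$b{\left(L,o \right)} = - 9 L$ ($b{\left(L,o \right)} = L \left(-9\right) = - 9 L$)
$R = - \frac{250867}{39842}$ ($R = -6 + \frac{236300}{-796840} = -6 + 236300 \left(- \frac{1}{796840}\right) = -6 - \frac{11815}{39842} = - \frac{250867}{39842} \approx -6.2965$)
$\frac{b{\left(-590,834 \right)}}{R} = \frac{\left(-9\right) \left(-590\right)}{- \frac{250867}{39842}} = 5310 \left(- \frac{39842}{250867}\right) = - \frac{211561020}{250867}$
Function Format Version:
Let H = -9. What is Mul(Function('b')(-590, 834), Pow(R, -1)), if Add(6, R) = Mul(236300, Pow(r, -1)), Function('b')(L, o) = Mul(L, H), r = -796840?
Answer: Rational(-211561020, 250867) ≈ -843.32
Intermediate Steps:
Function('b')(L, o) = Mul(-9, L) (Function('b')(L, o) = Mul(L, -9) = Mul(-9, L))
R = Rational(-250867, 39842) (R = Add(-6, Mul(236300, Pow(-796840, -1))) = Add(-6, Mul(236300, Rational(-1, 796840))) = Add(-6, Rational(-11815, 39842)) = Rational(-250867, 39842) ≈ -6.2965)
Mul(Function('b')(-590, 834), Pow(R, -1)) = Mul(Mul(-9, -590), Pow(Rational(-250867, 39842), -1)) = Mul(5310, Rational(-39842, 250867)) = Rational(-211561020, 250867)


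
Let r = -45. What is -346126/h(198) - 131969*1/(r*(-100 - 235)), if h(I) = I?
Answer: -8828248/5025 ≈ -1756.9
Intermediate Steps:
-346126/h(198) - 131969*1/(r*(-100 - 235)) = -346126/198 - 131969*(-1/(45*(-100 - 235))) = -346126*1/198 - 131969/((-45*(-335))) = -15733/9 - 131969/15075 = -8828248/5025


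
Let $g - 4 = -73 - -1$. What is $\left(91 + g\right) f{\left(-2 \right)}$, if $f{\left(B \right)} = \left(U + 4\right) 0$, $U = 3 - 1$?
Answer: $0$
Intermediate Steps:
$U = 2$
$g = -68$ ($g = 4 - 72 = -68$)
$f{\left(B \right)} = 0$ ($f{\left(B \right)} = \left(2 + 4\right) 0 = 6 \cdot 0 = 0$)
$\left(91 + g\right) f{\left(-2 \right)} = \left(91 - 68\right) 0 = 23 \cdot 0 = 0$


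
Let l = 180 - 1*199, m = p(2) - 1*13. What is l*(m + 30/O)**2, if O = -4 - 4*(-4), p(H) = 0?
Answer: -8379/4 ≈ -2094.8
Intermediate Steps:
O = 12 (O = -4 + 16 = 12)
m = -13 (m = 0 - 1*13 = 0 - 13 = -13)
l = -19 (l = 180 - 199 = -19)
l*(m + 30/O)**2 = -19*(-13 + 30/12)**2 = -19*(-13 + 30*(1/12))**2 = -19*(-13 + 5/2)**2 = -19*(-21/2)**2 = -19*441/4 = -8379/4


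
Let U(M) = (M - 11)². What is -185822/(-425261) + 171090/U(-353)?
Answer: 48689288101/28172690728 ≈ 1.7282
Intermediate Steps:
U(M) = (-11 + M)²
-185822/(-425261) + 171090/U(-353) = -185822/(-425261) + 171090/((-11 - 353)²) = -185822*(-1/425261) + 171090/((-364)²) = 185822/425261 + 171090/132496 = 185822/425261 + 171090*(1/132496) = 185822/425261 + 85545/66248 = 48689288101/28172690728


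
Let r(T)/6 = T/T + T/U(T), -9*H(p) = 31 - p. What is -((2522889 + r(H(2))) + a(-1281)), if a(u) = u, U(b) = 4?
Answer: -15129655/6 ≈ -2.5216e+6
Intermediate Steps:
H(p) = -31/9 + p/9 (H(p) = -(31 - p)/9 = -31/9 + p/9)
r(T) = 6 + 3*T/2 (r(T) = 6*(T/T + T/4) = 6*(1 + T*(¼)) = 6*(1 + T/4) = 6 + 3*T/2)
-((2522889 + r(H(2))) + a(-1281)) = -((2522889 + (6 + 3*(-31/9 + (⅑)*2)/2)) - 1281) = -((2522889 + (6 + 3*(-31/9 + 2/9)/2)) - 1281) = -((2522889 + (6 + (3/2)*(-29/9))) - 1281) = -((2522889 + (6 - 29/6)) - 1281) = -((2522889 + 7/6) - 1281) = -(15137341/6 - 1281) = -1*15129655/6 = -15129655/6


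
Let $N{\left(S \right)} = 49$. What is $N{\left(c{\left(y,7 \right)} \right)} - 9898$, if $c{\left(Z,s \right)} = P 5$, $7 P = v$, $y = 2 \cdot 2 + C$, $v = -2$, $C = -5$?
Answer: $-9849$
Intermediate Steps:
$y = -1$ ($y = 2 \cdot 2 - 5 = 4 - 5 = -1$)
$P = - \frac{2}{7}$ ($P = \frac{1}{7} \left(-2\right) = - \frac{2}{7} \approx -0.28571$)
$c{\left(Z,s \right)} = - \frac{10}{7}$ ($c{\left(Z,s \right)} = \left(- \frac{2}{7}\right) 5 = - \frac{10}{7}$)
$N{\left(c{\left(y,7 \right)} \right)} - 9898 = 49 - 9898 = -9849$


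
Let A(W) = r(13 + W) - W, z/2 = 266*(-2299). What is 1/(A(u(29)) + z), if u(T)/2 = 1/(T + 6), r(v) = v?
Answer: -1/1223055 ≈ -8.1762e-7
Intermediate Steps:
z = -1223068 (z = 2*(266*(-2299)) = 2*(-611534) = -1223068)
u(T) = 2/(6 + T) (u(T) = 2/(T + 6) = 2/(6 + T))
A(W) = 13 (A(W) = (13 + W) - W = 13)
1/(A(u(29)) + z) = 1/(13 - 1223068) = 1/(-1223055) = -1/1223055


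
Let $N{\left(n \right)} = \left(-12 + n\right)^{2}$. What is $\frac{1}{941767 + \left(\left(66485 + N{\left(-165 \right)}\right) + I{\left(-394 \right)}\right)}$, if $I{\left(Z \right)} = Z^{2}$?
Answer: $\frac{1}{1194817} \approx 8.3695 \cdot 10^{-7}$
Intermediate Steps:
$\frac{1}{941767 + \left(\left(66485 + N{\left(-165 \right)}\right) + I{\left(-394 \right)}\right)} = \frac{1}{941767 + \left(\left(66485 + \left(-12 - 165\right)^{2}\right) + \left(-394\right)^{2}\right)} = \frac{1}{941767 + \left(\left(66485 + \left(-177\right)^{2}\right) + 155236\right)} = \frac{1}{941767 + \left(\left(66485 + 31329\right) + 155236\right)} = \frac{1}{941767 + \left(97814 + 155236\right)} = \frac{1}{941767 + 253050} = \frac{1}{1194817}$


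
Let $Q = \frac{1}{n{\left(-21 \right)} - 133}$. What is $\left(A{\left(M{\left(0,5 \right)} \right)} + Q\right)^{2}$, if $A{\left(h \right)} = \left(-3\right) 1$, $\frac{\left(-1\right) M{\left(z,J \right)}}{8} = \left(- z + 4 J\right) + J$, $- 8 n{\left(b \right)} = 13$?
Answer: $\frac{10491121}{1159929} \approx 9.0446$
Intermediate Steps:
$n{\left(b \right)} = - \frac{13}{8}$ ($n{\left(b \right)} = \left(- \frac{1}{8}\right) 13 = - \frac{13}{8}$)
$M{\left(z,J \right)} = - 40 J + 8 z$ ($M{\left(z,J \right)} = - 8 \left(\left(- z + 4 J\right) + J\right) = - 8 \left(- z + 5 J\right) = - 40 J + 8 z$)
$A{\left(h \right)} = -3$
$Q = - \frac{8}{1077}$ ($Q = \frac{1}{- \frac{13}{8} - 133} = \frac{1}{- \frac{1077}{8}} = - \frac{8}{1077} \approx -0.007428$)
$\left(A{\left(M{\left(0,5 \right)} \right)} + Q\right)^{2} = \left(-3 - \frac{8}{1077}\right)^{2} = \left(- \frac{3239}{1077}\right)^{2} = \frac{10491121}{1159929}$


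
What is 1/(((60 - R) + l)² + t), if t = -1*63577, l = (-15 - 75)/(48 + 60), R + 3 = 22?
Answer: -36/2230691 ≈ -1.6138e-5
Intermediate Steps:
R = 19 (R = -3 + 22 = 19)
l = -⅚ (l = -90/108 = -90*1/108 = -⅚ ≈ -0.83333)
t = -63577
1/(((60 - R) + l)² + t) = 1/(((60 - 1*19) - ⅚)² - 63577) = 1/(((60 - 19) - ⅚)² - 63577) = 1/((41 - ⅚)² - 63577) = 1/((241/6)² - 63577) = 1/(58081/36 - 63577) = 1/(-2230691/36) = -36/2230691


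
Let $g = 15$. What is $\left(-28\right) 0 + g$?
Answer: $15$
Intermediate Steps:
$\left(-28\right) 0 + g = \left(-28\right) 0 + 15 = 0 + 15 = 15$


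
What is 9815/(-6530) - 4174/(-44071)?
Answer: -81060129/57556726 ≈ -1.4084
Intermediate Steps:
9815/(-6530) - 4174/(-44071) = 9815*(-1/6530) - 4174*(-1/44071) = -1963/1306 + 4174/44071 = -81060129/57556726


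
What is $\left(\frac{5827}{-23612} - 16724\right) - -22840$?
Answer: $\frac{144405165}{23612} \approx 6115.8$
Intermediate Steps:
$\left(\frac{5827}{-23612} - 16724\right) - -22840 = \left(5827 \left(- \frac{1}{23612}\right) - 16724\right) + 22840 = \left(- \frac{5827}{23612} - 16724\right) + 22840 = - \frac{394892915}{23612} + 22840 = \frac{144405165}{23612}$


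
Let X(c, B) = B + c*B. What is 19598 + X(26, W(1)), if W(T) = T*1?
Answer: 19625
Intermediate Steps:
W(T) = T
X(c, B) = B + B*c
19598 + X(26, W(1)) = 19598 + 1*(1 + 26) = 19598 + 1*27 = 19598 + 27 = 19625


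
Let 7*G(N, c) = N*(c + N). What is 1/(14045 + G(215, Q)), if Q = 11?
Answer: 7/146905 ≈ 4.7650e-5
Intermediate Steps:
G(N, c) = N*(N + c)/7 (G(N, c) = (N*(c + N))/7 = (N*(N + c))/7 = N*(N + c)/7)
1/(14045 + G(215, Q)) = 1/(14045 + (1/7)*215*(215 + 11)) = 1/(14045 + (1/7)*215*226) = 1/(14045 + 48590/7) = 1/(146905/7) = 7/146905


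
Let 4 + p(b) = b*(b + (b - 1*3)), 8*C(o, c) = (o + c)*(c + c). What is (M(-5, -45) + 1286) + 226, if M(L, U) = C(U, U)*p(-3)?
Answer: 49599/2 ≈ 24800.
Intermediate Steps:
C(o, c) = c*(c + o)/4 (C(o, c) = ((o + c)*(c + c))/8 = ((c + o)*(2*c))/8 = (2*c*(c + o))/8 = c*(c + o)/4)
p(b) = -4 + b*(-3 + 2*b) (p(b) = -4 + b*(b + (b - 1*3)) = -4 + b*(b + (b - 3)) = -4 + b*(b + (-3 + b)) = -4 + b*(-3 + 2*b))
M(L, U) = 23*U²/2 (M(L, U) = (U*(U + U)/4)*(-4 - 3*(-3) + 2*(-3)²) = (U*(2*U)/4)*(-4 + 9 + 2*9) = (U²/2)*(-4 + 9 + 18) = (U²/2)*23 = 23*U²/2)
(M(-5, -45) + 1286) + 226 = ((23/2)*(-45)² + 1286) + 226 = ((23/2)*2025 + 1286) + 226 = (46575/2 + 1286) + 226 = 49147/2 + 226 = 49599/2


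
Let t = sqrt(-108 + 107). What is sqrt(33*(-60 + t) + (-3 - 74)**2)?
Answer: sqrt(3949 + 33*I) ≈ 62.842 + 0.2626*I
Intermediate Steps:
t = I (t = sqrt(-1) = I ≈ 1.0*I)
sqrt(33*(-60 + t) + (-3 - 74)**2) = sqrt(33*(-60 + I) + (-3 - 74)**2) = sqrt((-1980 + 33*I) + (-77)**2) = sqrt((-1980 + 33*I) + 5929) = sqrt(3949 + 33*I)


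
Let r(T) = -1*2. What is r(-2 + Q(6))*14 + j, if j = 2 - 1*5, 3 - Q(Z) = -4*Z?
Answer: -31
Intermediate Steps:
Q(Z) = 3 + 4*Z (Q(Z) = 3 - (-4)*Z = 3 + 4*Z)
j = -3 (j = 2 - 5 = -3)
r(T) = -2
r(-2 + Q(6))*14 + j = -2*14 - 3 = -28 - 3 = -31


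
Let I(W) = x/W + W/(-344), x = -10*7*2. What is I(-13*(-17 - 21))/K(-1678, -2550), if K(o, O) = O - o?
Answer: 73049/37046048 ≈ 0.0019718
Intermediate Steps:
x = -140 (x = -70*2 = -140)
I(W) = -140/W - W/344 (I(W) = -140/W + W/(-344) = -140/W + W*(-1/344) = -140/W - W/344)
I(-13*(-17 - 21))/K(-1678, -2550) = (-140*(-1/(13*(-17 - 21))) - (-13)*(-17 - 21)/344)/(-2550 - 1*(-1678)) = (-140/((-13*(-38))) - (-13)*(-38)/344)/(-2550 + 1678) = (-140/494 - 1/344*494)/(-872) = (-140*1/494 - 247/172)*(-1/872) = (-70/247 - 247/172)*(-1/872) = -73049/42484*(-1/872) = 73049/37046048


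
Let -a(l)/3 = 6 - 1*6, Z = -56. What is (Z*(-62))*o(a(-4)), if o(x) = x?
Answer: 0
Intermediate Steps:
a(l) = 0 (a(l) = -3*(6 - 1*6) = -3*(6 - 6) = -3*0 = 0)
(Z*(-62))*o(a(-4)) = -56*(-62)*0 = 3472*0 = 0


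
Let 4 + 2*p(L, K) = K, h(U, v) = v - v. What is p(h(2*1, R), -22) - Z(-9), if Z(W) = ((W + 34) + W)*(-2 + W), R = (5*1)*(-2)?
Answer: 163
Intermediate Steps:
R = -10 (R = 5*(-2) = -10)
h(U, v) = 0
Z(W) = (-2 + W)*(34 + 2*W) (Z(W) = ((34 + W) + W)*(-2 + W) = (34 + 2*W)*(-2 + W) = (-2 + W)*(34 + 2*W))
p(L, K) = -2 + K/2
p(h(2*1, R), -22) - Z(-9) = (-2 + (½)*(-22)) - (-68 + 2*(-9)² + 30*(-9)) = (-2 - 11) - (-68 + 2*81 - 270) = -13 - (-68 + 162 - 270) = -13 - 1*(-176) = -13 + 176 = 163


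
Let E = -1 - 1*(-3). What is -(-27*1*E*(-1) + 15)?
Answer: -69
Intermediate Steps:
E = 2 (E = -1 + 3 = 2)
-(-27*1*E*(-1) + 15) = -(-27*1*2*(-1) + 15) = -(-54*(-1) + 15) = -(-27*(-2) + 15) = -(54 + 15) = -1*69 = -69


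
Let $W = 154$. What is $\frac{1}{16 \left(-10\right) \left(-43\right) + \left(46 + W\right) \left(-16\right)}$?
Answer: $\frac{1}{3680} \approx 0.00027174$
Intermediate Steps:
$\frac{1}{16 \left(-10\right) \left(-43\right) + \left(46 + W\right) \left(-16\right)} = \frac{1}{16 \left(-10\right) \left(-43\right) + \left(46 + 154\right) \left(-16\right)} = \frac{1}{\left(-160\right) \left(-43\right) + 200 \left(-16\right)} = \frac{1}{6880 - 3200} = \frac{1}{3680}$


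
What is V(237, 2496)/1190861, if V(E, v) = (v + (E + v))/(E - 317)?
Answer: -747/13609840 ≈ -5.4887e-5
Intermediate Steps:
V(E, v) = (E + 2*v)/(-317 + E)
V(237, 2496)/1190861 = ((237 + 2*2496)/(-317 + 237))/1190861 = ((237 + 4992)/(-80))*(1/1190861) = -1/80*5229*(1/1190861) = -5229/80*1/1190861 = -747/13609840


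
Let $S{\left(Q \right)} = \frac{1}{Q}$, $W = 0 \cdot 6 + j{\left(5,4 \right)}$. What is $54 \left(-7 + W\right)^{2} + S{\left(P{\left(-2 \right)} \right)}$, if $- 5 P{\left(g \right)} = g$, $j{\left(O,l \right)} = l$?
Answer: $\frac{977}{2} \approx 488.5$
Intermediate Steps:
$P{\left(g \right)} = - \frac{g}{5}$
$W = 4$ ($W = 0 \cdot 6 + 4 = 0 + 4 = 4$)
$54 \left(-7 + W\right)^{2} + S{\left(P{\left(-2 \right)} \right)} = 54 \left(-7 + 4\right)^{2} + \frac{1}{\left(- \frac{1}{5}\right) \left(-2\right)} = 54 \left(-3\right)^{2} + \frac{1}{\frac{2}{5}} = 54 \cdot 9 + \frac{5}{2} = 486 + \frac{5}{2} = \frac{977}{2}$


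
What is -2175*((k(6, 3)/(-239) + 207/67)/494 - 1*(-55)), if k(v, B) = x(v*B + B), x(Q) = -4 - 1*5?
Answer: -36399736425/304247 ≈ -1.1964e+5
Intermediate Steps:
x(Q) = -9 (x(Q) = -4 - 5 = -9)
k(v, B) = -9
-2175*((k(6, 3)/(-239) + 207/67)/494 - 1*(-55)) = -2175*((-9/(-239) + 207/67)/494 - 1*(-55)) = -2175*((-9*(-1/239) + 207*(1/67))*(1/494) + 55) = -2175*((9/239 + 207/67)*(1/494) + 55) = -2175*((50076/16013)*(1/494) + 55) = -2175*(1926/304247 + 55) = -2175*16735511/304247 = -36399736425/304247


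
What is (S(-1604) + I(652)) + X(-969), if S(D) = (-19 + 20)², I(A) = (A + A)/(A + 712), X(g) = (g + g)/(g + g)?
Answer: 1008/341 ≈ 2.9560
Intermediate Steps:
X(g) = 1 (X(g) = (2*g)/((2*g)) = (2*g)*(1/(2*g)) = 1)
I(A) = 2*A/(712 + A) (I(A) = (2*A)/(712 + A) = 2*A/(712 + A))
S(D) = 1 (S(D) = 1² = 1)
(S(-1604) + I(652)) + X(-969) = (1 + 2*652/(712 + 652)) + 1 = (1 + 2*652/1364) + 1 = (1 + 2*652*(1/1364)) + 1 = (1 + 326/341) + 1 = 667/341 + 1 = 1008/341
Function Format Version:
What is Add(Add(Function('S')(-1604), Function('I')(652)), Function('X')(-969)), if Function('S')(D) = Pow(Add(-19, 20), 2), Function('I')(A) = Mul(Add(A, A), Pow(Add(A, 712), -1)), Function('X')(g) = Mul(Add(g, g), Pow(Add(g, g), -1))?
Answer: Rational(1008, 341) ≈ 2.9560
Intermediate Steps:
Function('X')(g) = 1 (Function('X')(g) = Mul(Mul(2, g), Pow(Mul(2, g), -1)) = Mul(Mul(2, g), Mul(Rational(1, 2), Pow(g, -1))) = 1)
Function('I')(A) = Mul(2, A, Pow(Add(712, A), -1)) (Function('I')(A) = Mul(Mul(2, A), Pow(Add(712, A), -1)) = Mul(2, A, Pow(Add(712, A), -1)))
Function('S')(D) = 1 (Function('S')(D) = Pow(1, 2) = 1)
Add(Add(Function('S')(-1604), Function('I')(652)), Function('X')(-969)) = Add(Add(1, Mul(2, 652, Pow(Add(712, 652), -1))), 1) = Add(Add(1, Mul(2, 652, Pow(1364, -1))), 1) = Add(Add(1, Mul(2, 652, Rational(1, 1364))), 1) = Add(Add(1, Rational(326, 341)), 1) = Add(Rational(667, 341), 1) = Rational(1008, 341)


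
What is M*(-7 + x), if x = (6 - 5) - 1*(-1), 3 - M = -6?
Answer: -45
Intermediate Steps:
M = 9 (M = 3 - 1*(-6) = 3 + 6 = 9)
x = 2 (x = 1 + 1 = 2)
M*(-7 + x) = 9*(-7 + 2) = 9*(-5) = -45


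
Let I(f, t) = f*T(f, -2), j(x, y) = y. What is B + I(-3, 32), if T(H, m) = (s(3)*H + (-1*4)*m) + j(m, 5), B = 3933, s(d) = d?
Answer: 3921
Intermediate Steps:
T(H, m) = 5 - 4*m + 3*H (T(H, m) = (3*H + (-1*4)*m) + 5 = (3*H - 4*m) + 5 = (-4*m + 3*H) + 5 = 5 - 4*m + 3*H)
I(f, t) = f*(13 + 3*f) (I(f, t) = f*(5 - 4*(-2) + 3*f) = f*(5 + 8 + 3*f) = f*(13 + 3*f))
B + I(-3, 32) = 3933 - 3*(13 + 3*(-3)) = 3933 - 3*(13 - 9) = 3933 - 3*4 = 3933 - 12 = 3921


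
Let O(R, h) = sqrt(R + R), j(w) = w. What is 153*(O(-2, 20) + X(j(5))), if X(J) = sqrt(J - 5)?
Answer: 306*I ≈ 306.0*I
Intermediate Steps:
X(J) = sqrt(-5 + J)
O(R, h) = sqrt(2)*sqrt(R) (O(R, h) = sqrt(2*R) = sqrt(2)*sqrt(R))
153*(O(-2, 20) + X(j(5))) = 153*(sqrt(2)*sqrt(-2) + sqrt(-5 + 5)) = 153*(sqrt(2)*(I*sqrt(2)) + sqrt(0)) = 153*(2*I + 0) = 153*(2*I) = 306*I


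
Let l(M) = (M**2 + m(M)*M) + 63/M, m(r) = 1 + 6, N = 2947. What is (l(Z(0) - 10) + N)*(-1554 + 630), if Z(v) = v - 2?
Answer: -2773617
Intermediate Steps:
Z(v) = -2 + v
m(r) = 7
l(M) = M**2 + 7*M + 63/M (l(M) = (M**2 + 7*M) + 63/M = M**2 + 7*M + 63/M)
(l(Z(0) - 10) + N)*(-1554 + 630) = ((63 + ((-2 + 0) - 10)**2*(7 + ((-2 + 0) - 10)))/((-2 + 0) - 10) + 2947)*(-1554 + 630) = ((63 + (-2 - 10)**2*(7 + (-2 - 10)))/(-2 - 10) + 2947)*(-924) = ((63 + (-12)**2*(7 - 12))/(-12) + 2947)*(-924) = (-(63 + 144*(-5))/12 + 2947)*(-924) = (-(63 - 720)/12 + 2947)*(-924) = (-1/12*(-657) + 2947)*(-924) = (219/4 + 2947)*(-924) = (12007/4)*(-924) = -2773617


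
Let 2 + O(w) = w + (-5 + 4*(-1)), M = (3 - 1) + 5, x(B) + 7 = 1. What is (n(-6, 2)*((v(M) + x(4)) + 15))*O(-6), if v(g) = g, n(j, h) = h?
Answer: -544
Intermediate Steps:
x(B) = -6 (x(B) = -7 + 1 = -6)
M = 7 (M = 2 + 5 = 7)
O(w) = -11 + w (O(w) = -2 + (w + (-5 + 4*(-1))) = -2 + (w + (-5 - 4)) = -2 + (w - 9) = -2 + (-9 + w) = -11 + w)
(n(-6, 2)*((v(M) + x(4)) + 15))*O(-6) = (2*((7 - 6) + 15))*(-11 - 6) = (2*(1 + 15))*(-17) = (2*16)*(-17) = 32*(-17) = -544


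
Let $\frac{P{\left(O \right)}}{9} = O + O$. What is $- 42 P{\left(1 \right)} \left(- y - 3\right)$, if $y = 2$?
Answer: $3780$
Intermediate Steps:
$P{\left(O \right)} = 18 O$ ($P{\left(O \right)} = 9 \left(O + O\right) = 9 \cdot 2 O = 18 O$)
$- 42 P{\left(1 \right)} \left(- y - 3\right) = - 42 \cdot 18 \cdot 1 \left(\left(-1\right) 2 - 3\right) = \left(-42\right) 18 \left(-2 - 3\right) = \left(-756\right) \left(-5\right) = 3780$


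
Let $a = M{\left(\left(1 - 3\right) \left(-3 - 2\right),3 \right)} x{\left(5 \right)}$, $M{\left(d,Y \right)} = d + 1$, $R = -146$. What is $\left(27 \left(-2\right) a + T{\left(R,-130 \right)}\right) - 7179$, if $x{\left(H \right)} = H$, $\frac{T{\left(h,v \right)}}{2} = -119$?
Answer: $-10387$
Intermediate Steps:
$T{\left(h,v \right)} = -238$ ($T{\left(h,v \right)} = 2 \left(-119\right) = -238$)
$M{\left(d,Y \right)} = 1 + d$
$a = 55$ ($a = \left(1 + \left(1 - 3\right) \left(-3 - 2\right)\right) 5 = \left(1 - -10\right) 5 = \left(1 + 10\right) 5 = 11 \cdot 5 = 55$)
$\left(27 \left(-2\right) a + T{\left(R,-130 \right)}\right) - 7179 = \left(27 \left(-2\right) 55 - 238\right) - 7179 = \left(\left(-54\right) 55 - 238\right) - 7179 = \left(-2970 - 238\right) - 7179 = -3208 - 7179 = -10387$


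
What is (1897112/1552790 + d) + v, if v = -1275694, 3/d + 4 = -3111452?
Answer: -1027238376981189643/805239627040 ≈ -1.2757e+6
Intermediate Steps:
d = -1/1037152 (d = 3/(-4 - 3111452) = 3/(-3111456) = 3*(-1/3111456) = -1/1037152 ≈ -9.6418e-7)
(1897112/1552790 + d) + v = (1897112/1552790 - 1/1037152) - 1275694 = (1897112*(1/1552790) - 1/1037152) - 1275694 = (948556/776395 - 1/1037152) - 1275694 = 983795976117/805239627040 - 1275694 = -1027238376981189643/805239627040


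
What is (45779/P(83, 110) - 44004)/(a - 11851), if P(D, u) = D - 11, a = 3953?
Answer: 3122509/568656 ≈ 5.4910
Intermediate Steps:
P(D, u) = -11 + D
(45779/P(83, 110) - 44004)/(a - 11851) = (45779/(-11 + 83) - 44004)/(3953 - 11851) = (45779/72 - 44004)/(-7898) = (45779*(1/72) - 44004)*(-1/7898) = (45779/72 - 44004)*(-1/7898) = -3122509/72*(-1/7898) = 3122509/568656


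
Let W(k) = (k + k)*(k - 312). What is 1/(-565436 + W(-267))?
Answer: -1/256250 ≈ -3.9024e-6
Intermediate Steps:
W(k) = 2*k*(-312 + k) (W(k) = (2*k)*(-312 + k) = 2*k*(-312 + k))
1/(-565436 + W(-267)) = 1/(-565436 + 2*(-267)*(-312 - 267)) = 1/(-565436 + 2*(-267)*(-579)) = 1/(-565436 + 309186) = 1/(-256250) = -1/256250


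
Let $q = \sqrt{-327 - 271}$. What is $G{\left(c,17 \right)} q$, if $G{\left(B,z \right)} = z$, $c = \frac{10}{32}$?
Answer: $17 i \sqrt{598} \approx 415.72 i$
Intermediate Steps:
$c = \frac{5}{16}$ ($c = 10 \cdot \frac{1}{32} = \frac{5}{16} \approx 0.3125$)
$q = i \sqrt{598}$ ($q = \sqrt{-598} = i \sqrt{598} \approx 24.454 i$)
$G{\left(c,17 \right)} q = 17 i \sqrt{598}$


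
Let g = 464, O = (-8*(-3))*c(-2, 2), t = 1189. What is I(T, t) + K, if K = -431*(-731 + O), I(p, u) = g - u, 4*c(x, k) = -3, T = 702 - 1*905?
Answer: 322094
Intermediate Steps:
T = -203 (T = 702 - 905 = -203)
c(x, k) = -¾ (c(x, k) = (¼)*(-3) = -¾)
O = -18 (O = -8*(-3)*(-¾) = 24*(-¾) = -18)
I(p, u) = 464 - u
K = 322819 (K = -431*(-731 - 18) = -431*(-749) = 322819)
I(T, t) + K = (464 - 1*1189) + 322819 = (464 - 1189) + 322819 = -725 + 322819 = 322094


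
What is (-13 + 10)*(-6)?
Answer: 18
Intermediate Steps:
(-13 + 10)*(-6) = -3*(-6) = 18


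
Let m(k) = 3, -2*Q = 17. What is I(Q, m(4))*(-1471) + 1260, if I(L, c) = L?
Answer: 27527/2 ≈ 13764.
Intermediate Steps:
Q = -17/2 (Q = -½*17 = -17/2 ≈ -8.5000)
I(Q, m(4))*(-1471) + 1260 = -17/2*(-1471) + 1260 = 25007/2 + 1260 = 27527/2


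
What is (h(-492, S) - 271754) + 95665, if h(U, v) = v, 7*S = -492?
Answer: -1233115/7 ≈ -1.7616e+5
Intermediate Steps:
S = -492/7 (S = (⅐)*(-492) = -492/7 ≈ -70.286)
(h(-492, S) - 271754) + 95665 = (-492/7 - 271754) + 95665 = -1902770/7 + 95665 = -1233115/7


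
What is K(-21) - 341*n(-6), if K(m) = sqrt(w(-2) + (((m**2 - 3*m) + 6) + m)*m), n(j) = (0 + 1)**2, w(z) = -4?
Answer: -341 + I*sqrt(10273) ≈ -341.0 + 101.36*I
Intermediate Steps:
n(j) = 1 (n(j) = 1**2 = 1)
K(m) = sqrt(-4 + m*(6 + m**2 - 2*m)) (K(m) = sqrt(-4 + (((m**2 - 3*m) + 6) + m)*m) = sqrt(-4 + ((6 + m**2 - 3*m) + m)*m) = sqrt(-4 + (6 + m**2 - 2*m)*m) = sqrt(-4 + m*(6 + m**2 - 2*m)))
K(-21) - 341*n(-6) = sqrt(-4 + (-21)**3 - 2*(-21)**2 + 6*(-21)) - 341*1 = sqrt(-4 - 9261 - 2*441 - 126) - 341 = sqrt(-4 - 9261 - 882 - 126) - 341 = sqrt(-10273) - 341 = I*sqrt(10273) - 341 = -341 + I*sqrt(10273)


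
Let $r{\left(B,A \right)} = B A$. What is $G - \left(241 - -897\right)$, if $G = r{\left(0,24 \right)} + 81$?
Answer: $-1057$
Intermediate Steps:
$r{\left(B,A \right)} = A B$
$G = 81$ ($G = 24 \cdot 0 + 81 = 0 + 81 = 81$)
$G - \left(241 - -897\right) = 81 - \left(241 - -897\right) = 81 - \left(241 + 897\right) = 81 - 1138 = -1057$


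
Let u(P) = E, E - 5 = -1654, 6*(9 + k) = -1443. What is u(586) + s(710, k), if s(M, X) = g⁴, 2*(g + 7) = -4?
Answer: 4912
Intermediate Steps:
k = -499/2 (k = -9 + (⅙)*(-1443) = -9 - 481/2 = -499/2 ≈ -249.50)
g = -9 (g = -7 + (½)*(-4) = -7 - 2 = -9)
E = -1649 (E = 5 - 1654 = -1649)
u(P) = -1649
s(M, X) = 6561 (s(M, X) = (-9)⁴ = 6561)
u(586) + s(710, k) = -1649 + 6561 = 4912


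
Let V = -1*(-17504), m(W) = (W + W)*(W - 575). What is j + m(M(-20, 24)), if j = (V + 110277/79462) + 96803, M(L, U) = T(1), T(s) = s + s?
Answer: 8901046207/79462 ≈ 1.1202e+5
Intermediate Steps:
T(s) = 2*s
M(L, U) = 2 (M(L, U) = 2*1 = 2)
m(W) = 2*W*(-575 + W) (m(W) = (2*W)*(-575 + W) = 2*W*(-575 + W))
V = 17504
j = 9083173111/79462 (j = (17504 + 110277/79462) + 96803 = 1391013125/79462 + 96803 = 9083173111/79462 ≈ 1.1431e+5)
j + m(M(-20, 24)) = 9083173111/79462 + 2*2*(-575 + 2) = 9083173111/79462 + 2*2*(-573) = 9083173111/79462 - 2292 = 8901046207/79462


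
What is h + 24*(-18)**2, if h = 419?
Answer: 8195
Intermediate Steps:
h + 24*(-18)**2 = 419 + 24*(-18)**2 = 419 + 24*324 = 419 + 7776 = 8195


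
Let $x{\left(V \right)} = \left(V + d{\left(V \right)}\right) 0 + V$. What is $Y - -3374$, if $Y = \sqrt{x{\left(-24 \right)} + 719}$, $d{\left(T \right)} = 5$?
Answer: $3374 + \sqrt{695} \approx 3400.4$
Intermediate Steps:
$x{\left(V \right)} = V$ ($x{\left(V \right)} = \left(V + 5\right) 0 + V = \left(5 + V\right) 0 + V = 0 + V = V$)
$Y = \sqrt{695}$ ($Y = \sqrt{-24 + 719} = \sqrt{695} \approx 26.363$)
$Y - -3374 = \sqrt{695} - -3374 = \sqrt{695} + 3374 = 3374 + \sqrt{695}$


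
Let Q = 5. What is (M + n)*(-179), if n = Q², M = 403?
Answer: -76612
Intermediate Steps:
n = 25 (n = 5² = 25)
(M + n)*(-179) = (403 + 25)*(-179) = 428*(-179) = -76612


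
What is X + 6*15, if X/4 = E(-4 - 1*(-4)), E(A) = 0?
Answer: 90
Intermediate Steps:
X = 0 (X = 4*0 = 0)
X + 6*15 = 0 + 6*15 = 0 + 90 = 90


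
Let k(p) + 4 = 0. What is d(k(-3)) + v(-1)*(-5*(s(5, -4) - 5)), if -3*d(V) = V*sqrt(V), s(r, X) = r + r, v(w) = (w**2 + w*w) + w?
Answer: -25 + 8*I/3 ≈ -25.0 + 2.6667*I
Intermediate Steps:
k(p) = -4 (k(p) = -4 + 0 = -4)
v(w) = w + 2*w**2 (v(w) = (w**2 + w**2) + w = 2*w**2 + w = w + 2*w**2)
s(r, X) = 2*r
d(V) = -V**(3/2)/3 (d(V) = -V*sqrt(V)/3 = -V**(3/2)/3)
d(k(-3)) + v(-1)*(-5*(s(5, -4) - 5)) = -(-8)*I/3 + (-(1 + 2*(-1)))*(-5*(2*5 - 5)) = -(-8)*I/3 + (-(1 - 2))*(-5*(10 - 5)) = 8*I/3 + (-1*(-1))*(-5*5) = 8*I/3 + 1*(-25) = 8*I/3 - 25 = -25 + 8*I/3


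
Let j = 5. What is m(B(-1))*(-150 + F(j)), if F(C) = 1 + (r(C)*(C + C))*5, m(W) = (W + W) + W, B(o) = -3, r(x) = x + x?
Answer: -3159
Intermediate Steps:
r(x) = 2*x
m(W) = 3*W (m(W) = 2*W + W = 3*W)
F(C) = 1 + 20*C² (F(C) = 1 + ((2*C)*(C + C))*5 = 1 + ((2*C)*(2*C))*5 = 1 + (4*C²)*5 = 1 + 20*C²)
m(B(-1))*(-150 + F(j)) = (3*(-3))*(-150 + (1 + 20*5²)) = -9*(-150 + (1 + 20*25)) = -9*(-150 + (1 + 500)) = -9*(-150 + 501) = -9*351 = -3159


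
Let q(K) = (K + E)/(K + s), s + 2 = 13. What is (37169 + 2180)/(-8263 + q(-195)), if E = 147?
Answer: -905027/190043 ≈ -4.7622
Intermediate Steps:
s = 11 (s = -2 + 13 = 11)
q(K) = (147 + K)/(11 + K) (q(K) = (K + 147)/(K + 11) = (147 + K)/(11 + K))
(37169 + 2180)/(-8263 + q(-195)) = (37169 + 2180)/(-8263 + (147 - 195)/(11 - 195)) = 39349/(-8263 - 48/(-184)) = 39349/(-8263 - 1/184*(-48)) = 39349/(-8263 + 6/23) = 39349/(-190043/23) = 39349*(-23/190043) = -905027/190043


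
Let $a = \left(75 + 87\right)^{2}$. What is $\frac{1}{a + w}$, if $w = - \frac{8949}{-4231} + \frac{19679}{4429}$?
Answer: $\frac{18739099}{491911811126} \approx 3.8094 \cdot 10^{-5}$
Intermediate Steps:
$w = \frac{122896970}{18739099}$ ($w = \left(-8949\right) \left(- \frac{1}{4231}\right) + 19679 \cdot \frac{1}{4429} = \frac{8949}{4231} + \frac{19679}{4429} = \frac{122896970}{18739099} \approx 6.5583$)
$a = 26244$ ($a = 162^{2} = 26244$)
$\frac{1}{a + w} = \frac{1}{26244 + \frac{122896970}{18739099}} = \frac{1}{\frac{491911811126}{18739099}} = \frac{18739099}{491911811126}$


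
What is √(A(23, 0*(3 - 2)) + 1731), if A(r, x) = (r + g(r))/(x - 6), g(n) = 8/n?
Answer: √3654562/46 ≈ 41.558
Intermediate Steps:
A(r, x) = (r + 8/r)/(-6 + x) (A(r, x) = (r + 8/r)/(x - 6) = (r + 8/r)/(-6 + x))
√(A(23, 0*(3 - 2)) + 1731) = √((8 + 23²)/(23*(-6 + 0*(3 - 2))) + 1731) = √((8 + 529)/(23*(-6 + 0*1)) + 1731) = √((1/23)*537/(-6 + 0) + 1731) = √((1/23)*537/(-6) + 1731) = √((1/23)*(-⅙)*537 + 1731) = √(-179/46 + 1731) = √(79447/46) = √3654562/46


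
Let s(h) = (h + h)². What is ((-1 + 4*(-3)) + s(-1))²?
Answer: 81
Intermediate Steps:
s(h) = 4*h² (s(h) = (2*h)² = 4*h²)
((-1 + 4*(-3)) + s(-1))² = ((-1 + 4*(-3)) + 4*(-1)²)² = ((-1 - 12) + 4*1)² = (-13 + 4)² = (-9)² = 81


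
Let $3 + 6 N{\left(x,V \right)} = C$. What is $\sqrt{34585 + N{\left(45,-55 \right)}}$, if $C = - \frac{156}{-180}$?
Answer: $\frac{\sqrt{7781545}}{15} \approx 185.97$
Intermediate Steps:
$C = \frac{13}{15}$ ($C = \left(-156\right) \left(- \frac{1}{180}\right) = \frac{13}{15} \approx 0.86667$)
$N{\left(x,V \right)} = - \frac{16}{45}$ ($N{\left(x,V \right)} = - \frac{1}{2} + \frac{1}{6} \cdot \frac{13}{15} = - \frac{1}{2} + \frac{13}{90} = - \frac{16}{45}$)
$\sqrt{34585 + N{\left(45,-55 \right)}} = \sqrt{34585 - \frac{16}{45}} = \sqrt{\frac{1556309}{45}} = \frac{\sqrt{7781545}}{15}$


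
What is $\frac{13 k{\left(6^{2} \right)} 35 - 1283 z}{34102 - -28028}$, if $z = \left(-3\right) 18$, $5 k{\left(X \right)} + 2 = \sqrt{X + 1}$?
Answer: $\frac{6910}{6213} + \frac{91 \sqrt{37}}{62130} \approx 1.1211$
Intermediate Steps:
$k{\left(X \right)} = - \frac{2}{5} + \frac{\sqrt{1 + X}}{5}$ ($k{\left(X \right)} = - \frac{2}{5} + \frac{\sqrt{X + 1}}{5} = - \frac{2}{5} + \frac{\sqrt{1 + X}}{5}$)
$z = -54$
$\frac{13 k{\left(6^{2} \right)} 35 - 1283 z}{34102 - -28028} = \frac{13 \left(- \frac{2}{5} + \frac{\sqrt{1 + 6^{2}}}{5}\right) 35 - -69282}{34102 - -28028} = \frac{13 \left(- \frac{2}{5} + \frac{\sqrt{1 + 36}}{5}\right) 35 + 69282}{34102 + 28028} = \frac{13 \left(- \frac{2}{5} + \frac{\sqrt{37}}{5}\right) 35 + 69282}{62130} = \left(\left(- \frac{26}{5} + \frac{13 \sqrt{37}}{5}\right) 35 + 69282\right) \frac{1}{62130} = \left(\left(-182 + 91 \sqrt{37}\right) + 69282\right) \frac{1}{62130} = \left(69100 + 91 \sqrt{37}\right) \frac{1}{62130} = \frac{6910}{6213} + \frac{91 \sqrt{37}}{62130}$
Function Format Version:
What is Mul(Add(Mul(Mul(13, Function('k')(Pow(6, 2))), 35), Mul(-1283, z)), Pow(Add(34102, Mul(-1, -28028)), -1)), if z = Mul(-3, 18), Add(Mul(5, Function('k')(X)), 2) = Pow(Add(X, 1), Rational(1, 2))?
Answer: Add(Rational(6910, 6213), Mul(Rational(91, 62130), Pow(37, Rational(1, 2)))) ≈ 1.1211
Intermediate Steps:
Function('k')(X) = Add(Rational(-2, 5), Mul(Rational(1, 5), Pow(Add(1, X), Rational(1, 2)))) (Function('k')(X) = Add(Rational(-2, 5), Mul(Rational(1, 5), Pow(Add(X, 1), Rational(1, 2)))) = Add(Rational(-2, 5), Mul(Rational(1, 5), Pow(Add(1, X), Rational(1, 2)))))
z = -54
Mul(Add(Mul(Mul(13, Function('k')(Pow(6, 2))), 35), Mul(-1283, z)), Pow(Add(34102, Mul(-1, -28028)), -1)) = Mul(Add(Mul(Mul(13, Add(Rational(-2, 5), Mul(Rational(1, 5), Pow(Add(1, Pow(6, 2)), Rational(1, 2))))), 35), Mul(-1283, -54)), Pow(Add(34102, Mul(-1, -28028)), -1)) = Mul(Add(Mul(Mul(13, Add(Rational(-2, 5), Mul(Rational(1, 5), Pow(Add(1, 36), Rational(1, 2))))), 35), 69282), Pow(Add(34102, 28028), -1)) = Mul(Add(Mul(Mul(13, Add(Rational(-2, 5), Mul(Rational(1, 5), Pow(37, Rational(1, 2))))), 35), 69282), Pow(62130, -1)) = Mul(Add(Mul(Add(Rational(-26, 5), Mul(Rational(13, 5), Pow(37, Rational(1, 2)))), 35), 69282), Rational(1, 62130)) = Mul(Add(Add(-182, Mul(91, Pow(37, Rational(1, 2)))), 69282), Rational(1, 62130)) = Mul(Add(69100, Mul(91, Pow(37, Rational(1, 2)))), Rational(1, 62130)) = Add(Rational(6910, 6213), Mul(Rational(91, 62130), Pow(37, Rational(1, 2))))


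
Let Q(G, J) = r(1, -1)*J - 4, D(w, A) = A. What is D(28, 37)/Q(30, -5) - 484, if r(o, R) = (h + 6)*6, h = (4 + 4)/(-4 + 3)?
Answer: -27067/56 ≈ -483.34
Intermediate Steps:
h = -8 (h = 8/(-1) = 8*(-1) = -8)
r(o, R) = -12 (r(o, R) = (-8 + 6)*6 = -2*6 = -12)
Q(G, J) = -4 - 12*J (Q(G, J) = -12*J - 4 = -4 - 12*J)
D(28, 37)/Q(30, -5) - 484 = 37/(-4 - 12*(-5)) - 484 = 37/(-4 + 60) - 484 = 37/56 - 484 = -27067/56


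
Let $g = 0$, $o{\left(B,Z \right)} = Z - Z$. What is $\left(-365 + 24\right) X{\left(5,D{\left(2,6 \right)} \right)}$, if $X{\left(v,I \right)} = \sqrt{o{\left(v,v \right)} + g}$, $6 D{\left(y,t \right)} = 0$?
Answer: $0$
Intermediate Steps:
$o{\left(B,Z \right)} = 0$
$D{\left(y,t \right)} = 0$ ($D{\left(y,t \right)} = \frac{1}{6} \cdot 0 = 0$)
$X{\left(v,I \right)} = 0$ ($X{\left(v,I \right)} = \sqrt{0 + 0} = \sqrt{0} = 0$)
$\left(-365 + 24\right) X{\left(5,D{\left(2,6 \right)} \right)} = \left(-365 + 24\right) 0 = \left(-341\right) 0 = 0$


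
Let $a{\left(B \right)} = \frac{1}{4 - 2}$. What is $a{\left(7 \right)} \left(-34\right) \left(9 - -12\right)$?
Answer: $-357$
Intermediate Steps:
$a{\left(B \right)} = \frac{1}{2}$
$a{\left(7 \right)} \left(-34\right) \left(9 - -12\right) = \frac{1}{2} \left(-34\right) \left(9 - -12\right) = - 17 \left(9 + 12\right) = \left(-17\right) 21 = -357$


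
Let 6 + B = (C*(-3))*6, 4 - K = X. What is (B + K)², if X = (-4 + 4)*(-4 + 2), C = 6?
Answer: 12100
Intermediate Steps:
X = 0 (X = 0*(-2) = 0)
K = 4 (K = 4 - 1*0 = 4 + 0 = 4)
B = -114 (B = -6 + (6*(-3))*6 = -6 - 18*6 = -6 - 108 = -114)
(B + K)² = (-114 + 4)² = (-110)² = 12100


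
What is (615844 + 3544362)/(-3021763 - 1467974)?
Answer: -4160206/4489737 ≈ -0.92660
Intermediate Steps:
(615844 + 3544362)/(-3021763 - 1467974) = 4160206/(-4489737) = 4160206*(-1/4489737) = -4160206/4489737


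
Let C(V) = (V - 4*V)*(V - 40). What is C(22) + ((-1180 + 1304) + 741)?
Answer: 2053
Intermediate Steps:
C(V) = -3*V*(-40 + V) (C(V) = (-3*V)*(-40 + V) = -3*V*(-40 + V))
C(22) + ((-1180 + 1304) + 741) = 3*22*(40 - 1*22) + ((-1180 + 1304) + 741) = 3*22*(40 - 22) + (124 + 741) = 3*22*18 + 865 = 1188 + 865 = 2053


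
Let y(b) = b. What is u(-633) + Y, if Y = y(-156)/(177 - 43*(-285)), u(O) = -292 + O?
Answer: -958313/1036 ≈ -925.01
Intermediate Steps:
Y = -13/1036 (Y = -156/(177 - 43*(-285)) = -156/(177 + 12255) = -156/12432 = -156*1/12432 = -13/1036 ≈ -0.012548)
u(-633) + Y = (-292 - 633) - 13/1036 = -925 - 13/1036 = -958313/1036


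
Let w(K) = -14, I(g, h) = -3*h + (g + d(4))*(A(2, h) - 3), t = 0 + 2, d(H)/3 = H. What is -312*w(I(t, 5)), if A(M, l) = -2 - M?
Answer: 4368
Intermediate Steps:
d(H) = 3*H
t = 2
I(g, h) = -84 - 7*g - 3*h (I(g, h) = -3*h + (g + 3*4)*((-2 - 1*2) - 3) = -3*h + (g + 12)*((-2 - 2) - 3) = -3*h + (12 + g)*(-4 - 3) = -3*h + (12 + g)*(-7) = -3*h + (-84 - 7*g) = -84 - 7*g - 3*h)
-312*w(I(t, 5)) = -312*(-14) = 4368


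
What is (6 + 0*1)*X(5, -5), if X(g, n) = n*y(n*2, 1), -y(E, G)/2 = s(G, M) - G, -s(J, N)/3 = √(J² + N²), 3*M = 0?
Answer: -240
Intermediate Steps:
M = 0 (M = (⅓)*0 = 0)
s(J, N) = -3*√(J² + N²)
y(E, G) = 2*G + 6*√(G²) (y(E, G) = -2*(-3*√(G² + 0²) - G) = -2*(-3*√(G² + 0) - G) = -2*(-3*√(G²) - G) = -2*(-G - 3*√(G²)) = 2*G + 6*√(G²))
X(g, n) = 8*n (X(g, n) = n*(2*1 + 6*√(1²)) = n*(2 + 6*√1) = n*(2 + 6*1) = n*(2 + 6) = n*8 = 8*n)
(6 + 0*1)*X(5, -5) = (6 + 0*1)*(8*(-5)) = (6 + 0)*(-40) = 6*(-40) = -240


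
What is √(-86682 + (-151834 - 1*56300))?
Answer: 4*I*√18426 ≈ 542.97*I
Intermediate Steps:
√(-86682 + (-151834 - 1*56300)) = √(-86682 + (-151834 - 56300)) = √(-86682 - 208134) = √(-294816) = 4*I*√18426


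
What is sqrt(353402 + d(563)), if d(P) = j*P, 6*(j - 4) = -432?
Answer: sqrt(315118) ≈ 561.35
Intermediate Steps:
j = -68 (j = 4 + (1/6)*(-432) = 4 - 72 = -68)
d(P) = -68*P
sqrt(353402 + d(563)) = sqrt(353402 - 68*563) = sqrt(353402 - 38284) = sqrt(315118)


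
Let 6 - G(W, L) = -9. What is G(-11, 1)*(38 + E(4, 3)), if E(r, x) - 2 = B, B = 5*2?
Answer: 750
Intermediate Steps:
B = 10
E(r, x) = 12 (E(r, x) = 2 + 10 = 12)
G(W, L) = 15 (G(W, L) = 6 - 1*(-9) = 6 + 9 = 15)
G(-11, 1)*(38 + E(4, 3)) = 15*(38 + 12) = 15*50 = 750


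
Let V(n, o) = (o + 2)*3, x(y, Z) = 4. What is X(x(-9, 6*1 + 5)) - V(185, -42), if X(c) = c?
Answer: 124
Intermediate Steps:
V(n, o) = 6 + 3*o (V(n, o) = (2 + o)*3 = 6 + 3*o)
X(x(-9, 6*1 + 5)) - V(185, -42) = 4 - (6 + 3*(-42)) = 4 - (6 - 126) = 4 - 1*(-120) = 4 + 120 = 124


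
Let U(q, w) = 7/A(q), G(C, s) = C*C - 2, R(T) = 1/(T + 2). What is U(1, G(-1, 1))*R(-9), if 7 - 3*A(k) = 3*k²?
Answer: -¾ ≈ -0.75000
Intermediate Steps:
A(k) = 7/3 - k²
R(T) = 1/(2 + T)
G(C, s) = -2 + C² (G(C, s) = C² - 2 = -2 + C²)
U(q, w) = 7/(7/3 - q²)
U(1, G(-1, 1))*R(-9) = (-21/(-7 + 3*1²))/(2 - 9) = -21/(-7 + 3*1)/(-7) = -21/(-7 + 3)*(-⅐) = -21/(-4)*(-⅐) = -21*(-¼)*(-⅐) = (21/4)*(-⅐) = -¾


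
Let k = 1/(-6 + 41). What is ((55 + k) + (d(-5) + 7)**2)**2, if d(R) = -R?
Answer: 48525156/1225 ≈ 39612.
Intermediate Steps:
k = 1/35 ≈ 0.028571
((55 + k) + (d(-5) + 7)**2)**2 = ((55 + 1/35) + (-1*(-5) + 7)**2)**2 = (1926/35 + (5 + 7)**2)**2 = (1926/35 + 12**2)**2 = (1926/35 + 144)**2 = (6966/35)**2 = 48525156/1225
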